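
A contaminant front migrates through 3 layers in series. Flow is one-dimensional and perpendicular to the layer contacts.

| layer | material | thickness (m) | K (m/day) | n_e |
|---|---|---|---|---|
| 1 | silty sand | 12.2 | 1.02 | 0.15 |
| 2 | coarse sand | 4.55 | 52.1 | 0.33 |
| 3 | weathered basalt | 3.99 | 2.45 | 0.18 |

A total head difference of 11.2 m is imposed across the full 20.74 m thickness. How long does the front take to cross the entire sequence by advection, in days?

4.95

With flow normal to the layers, continuity requires the same specific discharge q through every layer.
Σ(b_i/K_i) = 12.2/1.02 + 4.55/52.1 + 3.99/2.45 = 13.68 d.
q = Δh / Σ(b_i/K_i) = 11.2 / 13.68 = 0.8189 m/day.
In each layer the seepage velocity is v_i = q/n_i, so the layer transit time is t_i = b_i·n_i / q:
  layer 1 (silty sand): t_1 = 12.2 × 0.15 / 0.8189 = 2.235 d
  layer 2 (coarse sand): t_2 = 4.55 × 0.33 / 0.8189 = 1.834 d
  layer 3 (weathered basalt): t_3 = 3.99 × 0.18 / 0.8189 = 0.8770 d
Total t = Σ t_i = 4.945 days.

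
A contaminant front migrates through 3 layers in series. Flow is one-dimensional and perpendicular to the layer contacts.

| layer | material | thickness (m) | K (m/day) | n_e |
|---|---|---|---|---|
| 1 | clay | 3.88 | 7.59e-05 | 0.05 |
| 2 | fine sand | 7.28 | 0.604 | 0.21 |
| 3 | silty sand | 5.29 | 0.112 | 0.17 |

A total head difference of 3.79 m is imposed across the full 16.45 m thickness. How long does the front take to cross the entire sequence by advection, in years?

With flow normal to the layers, continuity requires the same specific discharge q through every layer.
Σ(b_i/K_i) = 3.88/7.59e-05 + 7.28/0.604 + 5.29/0.112 = 51179 d.
q = Δh / Σ(b_i/K_i) = 3.79 / 51179 = 7.405e-05 m/day.
In each layer the seepage velocity is v_i = q/n_i, so the layer transit time is t_i = b_i·n_i / q:
  layer 1 (clay): t_1 = 3.88 × 0.05 / 7.405e-05 = 2620 d
  layer 2 (fine sand): t_2 = 7.28 × 0.21 / 7.405e-05 = 20645 d
  layer 3 (silty sand): t_3 = 5.29 × 0.17 / 7.405e-05 = 12144 d
Total t = Σ t_i = 35408 days = 96.94 years.

96.9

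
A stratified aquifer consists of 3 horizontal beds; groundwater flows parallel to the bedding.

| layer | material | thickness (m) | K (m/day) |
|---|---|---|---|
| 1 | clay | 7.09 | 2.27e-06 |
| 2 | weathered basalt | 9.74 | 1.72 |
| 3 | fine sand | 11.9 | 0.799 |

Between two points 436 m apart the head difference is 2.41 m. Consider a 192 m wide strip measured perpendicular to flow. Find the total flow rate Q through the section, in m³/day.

Flow is parallel to layering, so each bed carries its own Darcy discharge and the transmissivities add.
Σ(K_i·b_i) = 2.27e-06×7.09 + 1.72×9.74 + 0.799×11.9 = 26.26 m²/day.
Hydraulic gradient i = Δh / L = 2.41 / 436 = 0.005528.
Q = Σ(K_i·b_i) · W · i = 26.26 × 192 × 0.005528 = 27.87 m³/day.

27.9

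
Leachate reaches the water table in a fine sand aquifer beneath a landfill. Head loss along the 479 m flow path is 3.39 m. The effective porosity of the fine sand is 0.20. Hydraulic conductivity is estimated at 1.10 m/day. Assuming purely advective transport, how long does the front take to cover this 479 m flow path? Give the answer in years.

Hydraulic gradient i = Δh / L = 3.39 / 479 = 0.007077.
Darcy flux q = K · i = 1.100 × 0.007077 = 0.007785 m/day.
Seepage velocity v = q / n_e = 0.007785 / 0.20 = 0.03892 m/day.
Travel time t = L / v = 479 / 0.03892 = 12306 days = 33.69 years.

33.7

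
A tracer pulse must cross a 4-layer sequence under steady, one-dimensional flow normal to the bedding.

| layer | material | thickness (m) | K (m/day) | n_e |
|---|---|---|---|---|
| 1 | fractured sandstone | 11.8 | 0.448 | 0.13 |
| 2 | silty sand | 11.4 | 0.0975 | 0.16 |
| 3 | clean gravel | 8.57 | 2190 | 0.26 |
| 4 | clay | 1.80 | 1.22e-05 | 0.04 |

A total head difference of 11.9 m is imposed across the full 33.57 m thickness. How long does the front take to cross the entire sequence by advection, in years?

With flow normal to the layers, continuity requires the same specific discharge q through every layer.
Σ(b_i/K_i) = 11.8/0.448 + 11.4/0.0975 + 8.57/2190 + 1.80/1.22e-05 = 1.477e+05 d.
q = Δh / Σ(b_i/K_i) = 11.9 / 1.477e+05 = 8.058e-05 m/day.
In each layer the seepage velocity is v_i = q/n_i, so the layer transit time is t_i = b_i·n_i / q:
  layer 1 (fractured sandstone): t_1 = 11.8 × 0.13 / 8.058e-05 = 19038 d
  layer 2 (silty sand): t_2 = 11.4 × 0.16 / 8.058e-05 = 22637 d
  layer 3 (clean gravel): t_3 = 8.57 × 0.26 / 8.058e-05 = 27653 d
  layer 4 (clay): t_4 = 1.80 × 0.04 / 8.058e-05 = 893.6 d
Total t = Σ t_i = 70221 days = 192.3 years.

192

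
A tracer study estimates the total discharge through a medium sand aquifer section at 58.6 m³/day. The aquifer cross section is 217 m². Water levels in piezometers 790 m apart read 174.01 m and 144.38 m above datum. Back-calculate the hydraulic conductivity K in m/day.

7.20

Hydraulic gradient i = (174.01 − 144.38) / 790 = 29.63 / 790 = 0.03751.
From Q = K·A·i, K = Q / (A·i) = 58.6 / (217.0 × 0.03751) = 7.200 m/day.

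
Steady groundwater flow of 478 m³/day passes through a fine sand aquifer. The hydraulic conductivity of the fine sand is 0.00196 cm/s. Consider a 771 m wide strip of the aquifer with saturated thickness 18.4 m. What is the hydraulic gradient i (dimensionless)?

Convert K: 0.00196 cm/s × 864 = 1.693 m/day.
Cross-sectional area A = 771 × 18.4 = 14186 m².
From Q = K·A·i, i = Q / (K·A) = 478 / (1.693 × 14186) = 0.01990.

0.0199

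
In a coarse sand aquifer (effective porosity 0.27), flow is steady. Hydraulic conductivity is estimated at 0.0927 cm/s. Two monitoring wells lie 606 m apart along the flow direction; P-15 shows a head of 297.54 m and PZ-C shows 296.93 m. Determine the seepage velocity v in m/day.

0.299

Convert K: 0.0927 cm/s × 864 = 80.09 m/day.
Hydraulic gradient i = (297.54 − 296.93) / 606 = 0.61 / 606 = 0.001007.
Darcy flux q = K · i = 80.09 × 0.001007 = 0.08062 m/day.
Seepage velocity v = q / n_e = 0.08062 / 0.27 = 0.2986 m/day.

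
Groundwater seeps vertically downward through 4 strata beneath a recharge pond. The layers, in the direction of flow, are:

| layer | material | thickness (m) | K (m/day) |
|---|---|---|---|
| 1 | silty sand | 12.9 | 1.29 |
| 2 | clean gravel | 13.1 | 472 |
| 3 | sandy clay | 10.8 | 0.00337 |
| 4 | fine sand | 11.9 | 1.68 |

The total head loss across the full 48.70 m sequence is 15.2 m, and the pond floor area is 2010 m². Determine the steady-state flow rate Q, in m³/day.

Flow is perpendicular to layering, so the layers act in series and the equivalent K is the thickness-weighted harmonic mean.
Total thickness L = 12.9 + 13.1 + 10.8 + 11.9 = 48.70 m.
Σ(b_i/K_i) = 12.9/1.29 + 13.1/472 + 10.8/0.00337 + 11.9/1.68 = 3222 d.
K_eq = L / Σ(b_i/K_i) = 48.70 / 3222 = 0.01512 m/day.
Q = K_eq · A · (Δh/L) = 0.01512 × 2010 × (15.2/48.70) = 9.483 m³/day.

9.48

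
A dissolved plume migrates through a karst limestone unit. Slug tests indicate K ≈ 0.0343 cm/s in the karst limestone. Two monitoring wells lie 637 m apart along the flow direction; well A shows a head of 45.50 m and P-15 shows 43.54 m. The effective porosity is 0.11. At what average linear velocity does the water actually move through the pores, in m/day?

Convert K: 0.0343 cm/s × 864 = 29.64 m/day.
Hydraulic gradient i = (45.50 − 43.54) / 637 = 1.96 / 637 = 0.003077.
Darcy flux q = K · i = 29.64 × 0.003077 = 0.09119 m/day.
Seepage velocity v = q / n_e = 0.09119 / 0.11 = 0.8290 m/day.

0.829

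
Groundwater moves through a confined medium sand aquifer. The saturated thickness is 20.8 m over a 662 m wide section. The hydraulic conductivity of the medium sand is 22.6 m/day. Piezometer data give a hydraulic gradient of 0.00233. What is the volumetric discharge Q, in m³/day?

725

Cross-sectional area A = 662 × 20.8 = 13770 m².
Hydraulic gradient i = 0.00233.
Darcy's law: Q = K · A · i = 22.60 × 13770 × 0.002330 = 725.1 m³/day.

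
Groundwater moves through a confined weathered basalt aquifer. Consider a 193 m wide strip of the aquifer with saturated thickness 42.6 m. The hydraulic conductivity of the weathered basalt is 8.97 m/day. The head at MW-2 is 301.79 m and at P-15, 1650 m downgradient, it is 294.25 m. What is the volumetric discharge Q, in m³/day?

337

Cross-sectional area A = 193 × 42.6 = 8222 m².
Hydraulic gradient i = (301.79 − 294.25) / 1650 = 7.54 / 1650 = 0.004570.
Darcy's law: Q = K · A · i = 8.970 × 8222 × 0.004570 = 337.0 m³/day.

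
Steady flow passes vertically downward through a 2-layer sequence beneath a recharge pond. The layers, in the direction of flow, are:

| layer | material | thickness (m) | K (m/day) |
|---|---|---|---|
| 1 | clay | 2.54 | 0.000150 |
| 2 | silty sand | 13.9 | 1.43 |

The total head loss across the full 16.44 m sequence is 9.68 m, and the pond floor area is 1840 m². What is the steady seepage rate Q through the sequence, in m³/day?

1.05

Flow is perpendicular to layering, so the layers act in series and the equivalent K is the thickness-weighted harmonic mean.
Total thickness L = 2.54 + 13.9 = 16.44 m.
Σ(b_i/K_i) = 2.54/0.000150 + 13.9/1.43 = 16943 d.
K_eq = L / Σ(b_i/K_i) = 16.44 / 16943 = 0.0009703 m/day.
Q = K_eq · A · (Δh/L) = 0.0009703 × 1840 × (9.68/16.44) = 1.051 m³/day.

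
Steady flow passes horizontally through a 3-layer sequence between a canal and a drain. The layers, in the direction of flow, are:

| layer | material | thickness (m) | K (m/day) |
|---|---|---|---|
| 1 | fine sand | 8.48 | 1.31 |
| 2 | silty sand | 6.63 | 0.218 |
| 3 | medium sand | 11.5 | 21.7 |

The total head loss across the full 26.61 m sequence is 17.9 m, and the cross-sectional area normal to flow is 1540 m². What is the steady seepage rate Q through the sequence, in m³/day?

Flow is perpendicular to layering, so the layers act in series and the equivalent K is the thickness-weighted harmonic mean.
Total thickness L = 8.48 + 6.63 + 11.5 = 26.61 m.
Σ(b_i/K_i) = 8.48/1.31 + 6.63/0.218 + 11.5/21.7 = 37.42 d.
K_eq = L / Σ(b_i/K_i) = 26.61 / 37.42 = 0.7112 m/day.
Q = K_eq · A · (Δh/L) = 0.7112 × 1540 × (17.9/26.61) = 736.7 m³/day.

737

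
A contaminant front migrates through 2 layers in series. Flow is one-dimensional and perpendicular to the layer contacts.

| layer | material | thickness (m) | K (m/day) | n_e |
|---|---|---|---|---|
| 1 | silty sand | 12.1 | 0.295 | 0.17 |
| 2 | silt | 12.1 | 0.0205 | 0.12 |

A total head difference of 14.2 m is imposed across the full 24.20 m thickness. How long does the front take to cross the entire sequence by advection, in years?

0.427

With flow normal to the layers, continuity requires the same specific discharge q through every layer.
Σ(b_i/K_i) = 12.1/0.295 + 12.1/0.0205 = 631.3 d.
q = Δh / Σ(b_i/K_i) = 14.2 / 631.3 = 0.02249 m/day.
In each layer the seepage velocity is v_i = q/n_i, so the layer transit time is t_i = b_i·n_i / q:
  layer 1 (silty sand): t_1 = 12.1 × 0.17 / 0.02249 = 91.44 d
  layer 2 (silt): t_2 = 12.1 × 0.12 / 0.02249 = 64.55 d
Total t = Σ t_i = 156.0 days = 0.4271 years.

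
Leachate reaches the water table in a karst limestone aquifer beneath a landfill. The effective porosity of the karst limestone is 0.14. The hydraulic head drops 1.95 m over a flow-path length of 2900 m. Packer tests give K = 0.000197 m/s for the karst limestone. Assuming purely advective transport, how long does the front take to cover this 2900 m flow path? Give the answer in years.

Convert K: 0.000197 m/s × 86400 = 17.02 m/day.
Hydraulic gradient i = Δh / L = 1.95 / 2900 = 0.0006724.
Darcy flux q = K · i = 17.02 × 0.0006724 = 0.01145 m/day.
Seepage velocity v = q / n_e = 0.01145 / 0.14 = 0.08175 m/day.
Travel time t = L / v = 2900 / 0.08175 = 35474 days = 97.12 years.

97.1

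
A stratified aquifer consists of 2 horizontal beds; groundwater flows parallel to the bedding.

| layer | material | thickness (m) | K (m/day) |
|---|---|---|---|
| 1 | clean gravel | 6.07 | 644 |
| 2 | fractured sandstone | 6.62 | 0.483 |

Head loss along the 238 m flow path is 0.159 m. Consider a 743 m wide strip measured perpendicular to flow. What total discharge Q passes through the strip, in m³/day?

1940

Flow is parallel to layering, so each bed carries its own Darcy discharge and the transmissivities add.
Σ(K_i·b_i) = 644×6.07 + 0.483×6.62 = 3912 m²/day.
Hydraulic gradient i = Δh / L = 0.159 / 238 = 0.0006681.
Q = Σ(K_i·b_i) · W · i = 3912 × 743 × 0.0006681 = 1942 m³/day.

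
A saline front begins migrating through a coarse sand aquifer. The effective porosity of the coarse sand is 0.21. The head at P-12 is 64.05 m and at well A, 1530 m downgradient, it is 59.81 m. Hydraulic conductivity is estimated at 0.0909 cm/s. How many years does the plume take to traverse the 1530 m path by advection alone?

4.04

Convert K: 0.0909 cm/s × 864 = 78.54 m/day.
Hydraulic gradient i = (64.05 − 59.81) / 1530 = 4.24 / 1530 = 0.002771.
Darcy flux q = K · i = 78.54 × 0.002771 = 0.2176 m/day.
Seepage velocity v = q / n_e = 0.2176 / 0.21 = 1.036 m/day.
Travel time t = L / v = 1530 / 1.036 = 1476 days = 4.042 years.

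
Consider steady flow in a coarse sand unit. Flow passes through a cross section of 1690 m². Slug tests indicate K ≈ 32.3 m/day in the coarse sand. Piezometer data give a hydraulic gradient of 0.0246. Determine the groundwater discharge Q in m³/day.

1340

Hydraulic gradient i = 0.0246.
Darcy's law: Q = K · A · i = 32.30 × 1690 × 0.02460 = 1343 m³/day.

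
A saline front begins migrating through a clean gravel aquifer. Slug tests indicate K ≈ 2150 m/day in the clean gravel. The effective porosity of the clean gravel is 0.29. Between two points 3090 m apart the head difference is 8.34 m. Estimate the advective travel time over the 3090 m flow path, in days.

154

Hydraulic gradient i = Δh / L = 8.34 / 3090 = 0.002699.
Darcy flux q = K · i = 2150 × 0.002699 = 5.803 m/day.
Seepage velocity v = q / n_e = 5.803 / 0.29 = 20.01 m/day.
Travel time t = L / v = 3090 / 20.01 = 154.4 days.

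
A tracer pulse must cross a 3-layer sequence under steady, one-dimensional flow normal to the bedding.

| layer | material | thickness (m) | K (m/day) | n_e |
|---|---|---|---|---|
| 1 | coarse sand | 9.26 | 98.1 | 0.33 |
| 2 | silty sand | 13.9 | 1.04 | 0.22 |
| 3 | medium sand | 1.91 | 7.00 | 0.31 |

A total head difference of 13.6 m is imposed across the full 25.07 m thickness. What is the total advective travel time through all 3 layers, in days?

With flow normal to the layers, continuity requires the same specific discharge q through every layer.
Σ(b_i/K_i) = 9.26/98.1 + 13.9/1.04 + 1.91/7.00 = 13.73 d.
q = Δh / Σ(b_i/K_i) = 13.6 / 13.73 = 0.9903 m/day.
In each layer the seepage velocity is v_i = q/n_i, so the layer transit time is t_i = b_i·n_i / q:
  layer 1 (coarse sand): t_1 = 9.26 × 0.33 / 0.9903 = 3.086 d
  layer 2 (silty sand): t_2 = 13.9 × 0.22 / 0.9903 = 3.088 d
  layer 3 (medium sand): t_3 = 1.91 × 0.31 / 0.9903 = 0.5979 d
Total t = Σ t_i = 6.771 days.

6.77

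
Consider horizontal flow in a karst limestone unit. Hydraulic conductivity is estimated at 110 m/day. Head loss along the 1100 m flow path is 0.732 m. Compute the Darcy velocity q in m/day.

0.0732

Hydraulic gradient i = Δh / L = 0.732 / 1100 = 0.0006655.
Specific discharge q = K · i = 110.0 × 0.0006655 = 0.07320 m/day.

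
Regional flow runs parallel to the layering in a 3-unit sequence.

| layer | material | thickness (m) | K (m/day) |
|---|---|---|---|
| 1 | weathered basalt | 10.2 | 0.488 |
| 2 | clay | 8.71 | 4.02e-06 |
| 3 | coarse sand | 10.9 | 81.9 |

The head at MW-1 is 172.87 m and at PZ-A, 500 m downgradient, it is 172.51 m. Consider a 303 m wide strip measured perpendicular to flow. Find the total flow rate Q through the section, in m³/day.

Flow is parallel to layering, so each bed carries its own Darcy discharge and the transmissivities add.
Σ(K_i·b_i) = 0.488×10.2 + 4.02e-06×8.71 + 81.9×10.9 = 897.7 m²/day.
Hydraulic gradient i = (172.87 − 172.51) / 500 = 0.36 / 500 = 0.0007200.
Q = Σ(K_i·b_i) · W · i = 897.7 × 303 × 0.0007200 = 195.8 m³/day.

196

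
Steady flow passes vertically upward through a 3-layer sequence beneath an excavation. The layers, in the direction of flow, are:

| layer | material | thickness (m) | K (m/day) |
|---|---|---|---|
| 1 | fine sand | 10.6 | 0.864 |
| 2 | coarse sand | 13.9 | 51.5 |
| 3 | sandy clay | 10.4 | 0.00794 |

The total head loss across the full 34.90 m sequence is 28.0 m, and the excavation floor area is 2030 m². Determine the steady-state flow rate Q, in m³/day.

Flow is perpendicular to layering, so the layers act in series and the equivalent K is the thickness-weighted harmonic mean.
Total thickness L = 10.6 + 13.9 + 10.4 = 34.90 m.
Σ(b_i/K_i) = 10.6/0.864 + 13.9/51.5 + 10.4/0.00794 = 1322 d.
K_eq = L / Σ(b_i/K_i) = 34.90 / 1322 = 0.02639 m/day.
Q = K_eq · A · (Δh/L) = 0.02639 × 2030 × (28.0/34.90) = 42.98 m³/day.

43.0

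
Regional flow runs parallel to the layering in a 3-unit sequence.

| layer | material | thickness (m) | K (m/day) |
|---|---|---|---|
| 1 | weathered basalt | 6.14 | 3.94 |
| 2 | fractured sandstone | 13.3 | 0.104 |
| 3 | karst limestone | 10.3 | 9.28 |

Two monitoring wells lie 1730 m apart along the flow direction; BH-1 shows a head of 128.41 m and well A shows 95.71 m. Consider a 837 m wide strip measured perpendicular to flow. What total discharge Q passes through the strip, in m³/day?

Flow is parallel to layering, so each bed carries its own Darcy discharge and the transmissivities add.
Σ(K_i·b_i) = 3.94×6.14 + 0.104×13.3 + 9.28×10.3 = 121.2 m²/day.
Hydraulic gradient i = (128.41 − 95.71) / 1730 = 32.7 / 1730 = 0.01890.
Q = Σ(K_i·b_i) · W · i = 121.2 × 837 × 0.01890 = 1917 m³/day.

1920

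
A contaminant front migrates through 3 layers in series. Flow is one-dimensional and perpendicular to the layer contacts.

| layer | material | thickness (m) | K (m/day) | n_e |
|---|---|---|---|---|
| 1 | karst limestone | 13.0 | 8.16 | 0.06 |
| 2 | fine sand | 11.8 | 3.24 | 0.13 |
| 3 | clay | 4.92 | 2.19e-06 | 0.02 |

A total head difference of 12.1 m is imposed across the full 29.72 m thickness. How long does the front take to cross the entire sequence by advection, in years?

With flow normal to the layers, continuity requires the same specific discharge q through every layer.
Σ(b_i/K_i) = 13.0/8.16 + 11.8/3.24 + 4.92/2.19e-06 = 2.247e+06 d.
q = Δh / Σ(b_i/K_i) = 12.1 / 2.247e+06 = 5.386e-06 m/day.
In each layer the seepage velocity is v_i = q/n_i, so the layer transit time is t_i = b_i·n_i / q:
  layer 1 (karst limestone): t_1 = 13.0 × 0.06 / 5.386e-06 = 1.448e+05 d
  layer 2 (fine sand): t_2 = 11.8 × 0.13 / 5.386e-06 = 2.848e+05 d
  layer 3 (clay): t_3 = 4.92 × 0.02 / 5.386e-06 = 18270 d
Total t = Σ t_i = 4.479e+05 days = 1226 years.

1230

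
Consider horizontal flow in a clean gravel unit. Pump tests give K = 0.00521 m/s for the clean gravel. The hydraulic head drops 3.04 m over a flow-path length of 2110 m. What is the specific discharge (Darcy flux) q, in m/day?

Convert K: 0.00521 m/s × 86400 = 450.1 m/day.
Hydraulic gradient i = Δh / L = 3.04 / 2110 = 0.001441.
Specific discharge q = K · i = 450.1 × 0.001441 = 0.6485 m/day.

0.649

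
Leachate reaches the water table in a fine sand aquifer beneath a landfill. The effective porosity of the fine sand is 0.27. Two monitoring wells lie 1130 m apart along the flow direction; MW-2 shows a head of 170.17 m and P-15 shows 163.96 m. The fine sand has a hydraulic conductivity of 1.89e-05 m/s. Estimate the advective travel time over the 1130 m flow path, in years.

93.1

Convert K: 1.89e-05 m/s × 86400 = 1.633 m/day.
Hydraulic gradient i = (170.17 − 163.96) / 1130 = 6.21 / 1130 = 0.005496.
Darcy flux q = K · i = 1.633 × 0.005496 = 0.008974 m/day.
Seepage velocity v = q / n_e = 0.008974 / 0.27 = 0.03324 m/day.
Travel time t = L / v = 1130 / 0.03324 = 33998 days = 93.08 years.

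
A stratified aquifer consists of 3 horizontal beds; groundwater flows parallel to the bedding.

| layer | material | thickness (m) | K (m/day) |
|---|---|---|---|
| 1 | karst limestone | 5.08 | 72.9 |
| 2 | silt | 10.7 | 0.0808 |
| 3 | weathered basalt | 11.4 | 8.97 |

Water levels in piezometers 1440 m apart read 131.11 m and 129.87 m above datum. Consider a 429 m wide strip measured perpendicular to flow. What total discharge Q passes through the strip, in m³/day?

Flow is parallel to layering, so each bed carries its own Darcy discharge and the transmissivities add.
Σ(K_i·b_i) = 72.9×5.08 + 0.0808×10.7 + 8.97×11.4 = 473.5 m²/day.
Hydraulic gradient i = (131.11 − 129.87) / 1440 = 1.24 / 1440 = 0.0008611.
Q = Σ(K_i·b_i) · W · i = 473.5 × 429 × 0.0008611 = 174.9 m³/day.

175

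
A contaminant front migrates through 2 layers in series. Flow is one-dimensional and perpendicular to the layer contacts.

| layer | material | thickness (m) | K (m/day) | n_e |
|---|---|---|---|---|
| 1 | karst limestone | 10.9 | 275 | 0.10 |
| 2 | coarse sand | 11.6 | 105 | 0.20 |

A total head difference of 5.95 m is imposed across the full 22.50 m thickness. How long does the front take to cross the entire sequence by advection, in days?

0.0860

With flow normal to the layers, continuity requires the same specific discharge q through every layer.
Σ(b_i/K_i) = 10.9/275 + 11.6/105 = 0.1501 d.
q = Δh / Σ(b_i/K_i) = 5.95 / 0.1501 = 39.64 m/day.
In each layer the seepage velocity is v_i = q/n_i, so the layer transit time is t_i = b_i·n_i / q:
  layer 1 (karst limestone): t_1 = 10.9 × 0.10 / 39.64 = 0.02750 d
  layer 2 (coarse sand): t_2 = 11.6 × 0.20 / 39.64 = 0.05853 d
Total t = Σ t_i = 0.08603 days.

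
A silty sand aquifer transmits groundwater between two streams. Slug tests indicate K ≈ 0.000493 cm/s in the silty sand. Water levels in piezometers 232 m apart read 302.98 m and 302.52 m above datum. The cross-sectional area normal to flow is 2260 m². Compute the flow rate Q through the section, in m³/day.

1.91

Convert K: 0.000493 cm/s × 864 = 0.4260 m/day.
Hydraulic gradient i = (302.98 − 302.52) / 232 = 0.46 / 232 = 0.001983.
Darcy's law: Q = K · A · i = 0.4260 × 2260 × 0.001983 = 1.909 m³/day.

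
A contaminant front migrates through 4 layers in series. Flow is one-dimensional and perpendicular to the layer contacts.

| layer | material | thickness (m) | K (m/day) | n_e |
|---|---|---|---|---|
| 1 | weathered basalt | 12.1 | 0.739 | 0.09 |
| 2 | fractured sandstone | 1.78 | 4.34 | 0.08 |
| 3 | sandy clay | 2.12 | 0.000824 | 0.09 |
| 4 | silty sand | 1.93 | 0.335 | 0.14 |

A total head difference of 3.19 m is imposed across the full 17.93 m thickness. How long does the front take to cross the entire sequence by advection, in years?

With flow normal to the layers, continuity requires the same specific discharge q through every layer.
Σ(b_i/K_i) = 12.1/0.739 + 1.78/4.34 + 2.12/0.000824 + 1.93/0.335 = 2595 d.
q = Δh / Σ(b_i/K_i) = 3.19 / 2595 = 0.001229 m/day.
In each layer the seepage velocity is v_i = q/n_i, so the layer transit time is t_i = b_i·n_i / q:
  layer 1 (weathered basalt): t_1 = 12.1 × 0.09 / 0.001229 = 886.0 d
  layer 2 (fractured sandstone): t_2 = 1.78 × 0.08 / 0.001229 = 115.9 d
  layer 3 (sandy clay): t_3 = 2.12 × 0.09 / 0.001229 = 155.2 d
  layer 4 (silty sand): t_4 = 1.93 × 0.14 / 0.001229 = 219.8 d
Total t = Σ t_i = 1377 days = 3.770 years.

3.77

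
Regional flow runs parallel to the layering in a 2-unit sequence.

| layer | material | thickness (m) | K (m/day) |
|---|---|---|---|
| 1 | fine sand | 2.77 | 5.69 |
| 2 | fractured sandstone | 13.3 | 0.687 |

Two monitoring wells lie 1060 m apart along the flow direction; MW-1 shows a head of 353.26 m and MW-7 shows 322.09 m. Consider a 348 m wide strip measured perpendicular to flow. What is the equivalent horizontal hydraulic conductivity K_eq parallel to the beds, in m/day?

1.55

Flow is parallel to layering, so each bed carries its own Darcy discharge and the transmissivities add.
Σ(K_i·b_i) = 5.69×2.77 + 0.687×13.3 = 24.90 m²/day.
Total thickness b = 16.07 m, so K_eq = Σ(K_i·b_i)/b = 1.549 m/day.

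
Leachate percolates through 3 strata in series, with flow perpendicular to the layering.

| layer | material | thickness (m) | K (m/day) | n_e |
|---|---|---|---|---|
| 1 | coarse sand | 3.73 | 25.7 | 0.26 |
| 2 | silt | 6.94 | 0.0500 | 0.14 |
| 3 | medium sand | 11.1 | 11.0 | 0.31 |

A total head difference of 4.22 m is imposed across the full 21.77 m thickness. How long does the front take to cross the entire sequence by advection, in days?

179

With flow normal to the layers, continuity requires the same specific discharge q through every layer.
Σ(b_i/K_i) = 3.73/25.7 + 6.94/0.0500 + 11.1/11.0 = 140.0 d.
q = Δh / Σ(b_i/K_i) = 4.22 / 140.0 = 0.03015 m/day.
In each layer the seepage velocity is v_i = q/n_i, so the layer transit time is t_i = b_i·n_i / q:
  layer 1 (coarse sand): t_1 = 3.73 × 0.26 / 0.03015 = 32.16 d
  layer 2 (silt): t_2 = 6.94 × 0.14 / 0.03015 = 32.22 d
  layer 3 (medium sand): t_3 = 11.1 × 0.31 / 0.03015 = 114.1 d
Total t = Σ t_i = 178.5 days.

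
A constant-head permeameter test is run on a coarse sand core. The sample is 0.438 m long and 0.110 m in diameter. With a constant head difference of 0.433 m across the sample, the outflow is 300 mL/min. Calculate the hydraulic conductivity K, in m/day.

Cross-sectional area A = π·(d/2)² = π × (0.110/2)² = 0.009503 m².
Convert discharge: 300 mL/min = 5.000e-06 m³/s.
Darcy's law rearranged: K = Q·L / (A·Δh) = 5.000e-06 × 0.438 / (0.009503 × 0.433) = 0.0005322 m/s = 45.98 m/day.

46.0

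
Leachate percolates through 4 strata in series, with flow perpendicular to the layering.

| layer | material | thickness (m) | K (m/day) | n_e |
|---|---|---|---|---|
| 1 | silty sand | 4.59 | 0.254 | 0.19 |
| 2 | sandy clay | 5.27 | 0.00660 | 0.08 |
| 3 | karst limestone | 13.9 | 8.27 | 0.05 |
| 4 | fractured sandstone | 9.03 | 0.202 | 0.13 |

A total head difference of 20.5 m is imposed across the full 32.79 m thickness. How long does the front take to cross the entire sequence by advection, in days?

With flow normal to the layers, continuity requires the same specific discharge q through every layer.
Σ(b_i/K_i) = 4.59/0.254 + 5.27/0.00660 + 13.9/8.27 + 9.03/0.202 = 862.9 d.
q = Δh / Σ(b_i/K_i) = 20.5 / 862.9 = 0.02376 m/day.
In each layer the seepage velocity is v_i = q/n_i, so the layer transit time is t_i = b_i·n_i / q:
  layer 1 (silty sand): t_1 = 4.59 × 0.19 / 0.02376 = 36.71 d
  layer 2 (sandy clay): t_2 = 5.27 × 0.08 / 0.02376 = 17.75 d
  layer 3 (karst limestone): t_3 = 13.9 × 0.05 / 0.02376 = 29.26 d
  layer 4 (fractured sandstone): t_4 = 9.03 × 0.13 / 0.02376 = 49.41 d
Total t = Σ t_i = 133.1 days.

133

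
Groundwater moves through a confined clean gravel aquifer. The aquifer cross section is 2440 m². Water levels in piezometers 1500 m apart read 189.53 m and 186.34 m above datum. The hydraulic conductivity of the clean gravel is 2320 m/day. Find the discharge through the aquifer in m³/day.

12000

Hydraulic gradient i = (189.53 − 186.34) / 1500 = 3.19 / 1500 = 0.002127.
Darcy's law: Q = K · A · i = 2320 × 2440 × 0.002127 = 12039 m³/day.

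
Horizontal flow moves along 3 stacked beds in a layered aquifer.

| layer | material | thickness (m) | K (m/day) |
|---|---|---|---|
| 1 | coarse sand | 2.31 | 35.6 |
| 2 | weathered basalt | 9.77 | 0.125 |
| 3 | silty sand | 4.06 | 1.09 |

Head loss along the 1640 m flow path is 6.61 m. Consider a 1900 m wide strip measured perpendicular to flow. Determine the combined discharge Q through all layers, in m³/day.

Flow is parallel to layering, so each bed carries its own Darcy discharge and the transmissivities add.
Σ(K_i·b_i) = 35.6×2.31 + 0.125×9.77 + 1.09×4.06 = 87.88 m²/day.
Hydraulic gradient i = Δh / L = 6.61 / 1640 = 0.004030.
Q = Σ(K_i·b_i) · W · i = 87.88 × 1900 × 0.004030 = 673.0 m³/day.

673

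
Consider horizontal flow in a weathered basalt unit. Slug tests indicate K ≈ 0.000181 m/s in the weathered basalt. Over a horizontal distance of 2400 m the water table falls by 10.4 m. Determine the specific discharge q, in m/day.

0.0678

Convert K: 0.000181 m/s × 86400 = 15.64 m/day.
Hydraulic gradient i = Δh / L = 10.4 / 2400 = 0.004333.
Specific discharge q = K · i = 15.64 × 0.004333 = 0.06777 m/day.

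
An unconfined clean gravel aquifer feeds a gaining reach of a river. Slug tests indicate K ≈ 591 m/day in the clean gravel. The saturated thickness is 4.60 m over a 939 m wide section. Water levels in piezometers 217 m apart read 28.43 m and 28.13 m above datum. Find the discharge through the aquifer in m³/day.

Cross-sectional area A = 939 × 4.60 = 4319 m².
Hydraulic gradient i = (28.43 − 28.13) / 217 = 0.3 / 217 = 0.001382.
Darcy's law: Q = K · A · i = 591.0 × 4319 × 0.001382 = 3529 m³/day.

3530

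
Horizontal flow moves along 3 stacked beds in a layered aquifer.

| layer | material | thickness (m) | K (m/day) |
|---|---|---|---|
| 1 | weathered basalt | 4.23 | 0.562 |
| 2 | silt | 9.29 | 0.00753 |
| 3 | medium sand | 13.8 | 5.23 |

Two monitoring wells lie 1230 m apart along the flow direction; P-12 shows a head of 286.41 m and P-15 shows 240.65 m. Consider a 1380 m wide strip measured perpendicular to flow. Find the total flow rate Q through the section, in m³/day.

3830

Flow is parallel to layering, so each bed carries its own Darcy discharge and the transmissivities add.
Σ(K_i·b_i) = 0.562×4.23 + 0.00753×9.29 + 5.23×13.8 = 74.62 m²/day.
Hydraulic gradient i = (286.41 − 240.65) / 1230 = 45.76 / 1230 = 0.03720.
Q = Σ(K_i·b_i) · W · i = 74.62 × 1380 × 0.03720 = 3831 m³/day.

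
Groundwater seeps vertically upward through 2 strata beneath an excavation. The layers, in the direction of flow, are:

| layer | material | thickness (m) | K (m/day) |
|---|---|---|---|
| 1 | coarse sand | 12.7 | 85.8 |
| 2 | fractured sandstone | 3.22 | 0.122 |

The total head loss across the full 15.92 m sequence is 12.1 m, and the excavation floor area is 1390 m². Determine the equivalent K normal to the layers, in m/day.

Flow is perpendicular to layering, so the layers act in series and the equivalent K is the thickness-weighted harmonic mean.
Total thickness L = 12.7 + 3.22 = 15.92 m.
Σ(b_i/K_i) = 12.7/85.8 + 3.22/0.122 = 26.54 d.
K_eq = L / Σ(b_i/K_i) = 15.92 / 26.54 = 0.5998 m/day.

0.600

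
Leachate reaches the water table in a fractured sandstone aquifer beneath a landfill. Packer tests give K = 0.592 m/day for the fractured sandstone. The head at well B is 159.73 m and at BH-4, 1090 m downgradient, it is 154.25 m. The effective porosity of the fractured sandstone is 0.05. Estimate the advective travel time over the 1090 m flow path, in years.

50.1

Hydraulic gradient i = (159.73 − 154.25) / 1090 = 5.48 / 1090 = 0.005028.
Darcy flux q = K · i = 0.5920 × 0.005028 = 0.002976 m/day.
Seepage velocity v = q / n_e = 0.002976 / 0.05 = 0.05953 m/day.
Travel time t = L / v = 1090 / 0.05953 = 18311 days = 50.13 years.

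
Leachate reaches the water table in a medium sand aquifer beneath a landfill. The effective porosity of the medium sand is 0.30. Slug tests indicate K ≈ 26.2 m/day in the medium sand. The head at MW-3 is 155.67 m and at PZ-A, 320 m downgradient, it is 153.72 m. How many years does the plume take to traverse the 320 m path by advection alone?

Hydraulic gradient i = (155.67 − 153.72) / 320 = 1.95 / 320 = 0.006094.
Darcy flux q = K · i = 26.20 × 0.006094 = 0.1597 m/day.
Seepage velocity v = q / n_e = 0.1597 / 0.30 = 0.5322 m/day.
Travel time t = L / v = 320 / 0.5322 = 601.3 days = 1.646 years.

1.65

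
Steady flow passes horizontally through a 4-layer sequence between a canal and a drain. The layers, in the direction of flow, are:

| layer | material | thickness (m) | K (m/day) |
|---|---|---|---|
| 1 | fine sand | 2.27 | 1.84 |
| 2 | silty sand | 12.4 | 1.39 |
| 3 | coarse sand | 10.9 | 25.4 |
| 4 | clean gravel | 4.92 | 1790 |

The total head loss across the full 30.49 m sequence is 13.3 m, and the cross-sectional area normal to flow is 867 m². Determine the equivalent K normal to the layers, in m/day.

2.88

Flow is perpendicular to layering, so the layers act in series and the equivalent K is the thickness-weighted harmonic mean.
Total thickness L = 2.27 + 12.4 + 10.9 + 4.92 = 30.49 m.
Σ(b_i/K_i) = 2.27/1.84 + 12.4/1.39 + 10.9/25.4 + 4.92/1790 = 10.59 d.
K_eq = L / Σ(b_i/K_i) = 30.49 / 10.59 = 2.880 m/day.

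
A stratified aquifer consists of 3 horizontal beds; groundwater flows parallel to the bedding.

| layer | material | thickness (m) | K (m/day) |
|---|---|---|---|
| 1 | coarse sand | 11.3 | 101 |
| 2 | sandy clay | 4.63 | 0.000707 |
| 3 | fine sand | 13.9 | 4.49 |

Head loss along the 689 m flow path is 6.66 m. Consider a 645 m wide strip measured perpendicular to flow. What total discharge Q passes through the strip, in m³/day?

7500

Flow is parallel to layering, so each bed carries its own Darcy discharge and the transmissivities add.
Σ(K_i·b_i) = 101×11.3 + 0.000707×4.63 + 4.49×13.9 = 1204 m²/day.
Hydraulic gradient i = Δh / L = 6.66 / 689 = 0.009666.
Q = Σ(K_i·b_i) · W · i = 1204 × 645 × 0.009666 = 7505 m³/day.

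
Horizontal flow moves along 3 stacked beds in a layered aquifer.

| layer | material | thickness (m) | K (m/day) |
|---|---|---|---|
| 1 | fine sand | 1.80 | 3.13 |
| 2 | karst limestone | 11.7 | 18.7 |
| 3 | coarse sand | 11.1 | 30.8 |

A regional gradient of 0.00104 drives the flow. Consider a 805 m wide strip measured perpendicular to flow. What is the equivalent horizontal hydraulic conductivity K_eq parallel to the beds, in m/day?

23.0

Flow is parallel to layering, so each bed carries its own Darcy discharge and the transmissivities add.
Σ(K_i·b_i) = 3.13×1.80 + 18.7×11.7 + 30.8×11.1 = 566.3 m²/day.
Total thickness b = 24.60 m, so K_eq = Σ(K_i·b_i)/b = 23.02 m/day.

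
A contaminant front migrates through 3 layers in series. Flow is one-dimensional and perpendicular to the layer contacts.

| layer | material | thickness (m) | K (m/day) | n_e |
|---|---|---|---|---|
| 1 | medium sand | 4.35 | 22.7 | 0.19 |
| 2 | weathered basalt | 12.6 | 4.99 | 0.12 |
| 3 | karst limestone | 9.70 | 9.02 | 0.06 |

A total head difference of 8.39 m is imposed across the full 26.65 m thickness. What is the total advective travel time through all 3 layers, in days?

1.32

With flow normal to the layers, continuity requires the same specific discharge q through every layer.
Σ(b_i/K_i) = 4.35/22.7 + 12.6/4.99 + 9.70/9.02 = 3.792 d.
q = Δh / Σ(b_i/K_i) = 8.39 / 3.792 = 2.213 m/day.
In each layer the seepage velocity is v_i = q/n_i, so the layer transit time is t_i = b_i·n_i / q:
  layer 1 (medium sand): t_1 = 4.35 × 0.19 / 2.213 = 0.3736 d
  layer 2 (weathered basalt): t_2 = 12.6 × 0.12 / 2.213 = 0.6834 d
  layer 3 (karst limestone): t_3 = 9.70 × 0.06 / 2.213 = 0.2630 d
Total t = Σ t_i = 1.320 days.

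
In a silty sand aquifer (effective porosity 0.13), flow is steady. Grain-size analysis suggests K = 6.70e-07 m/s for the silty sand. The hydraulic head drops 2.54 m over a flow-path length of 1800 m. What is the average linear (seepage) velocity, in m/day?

Convert K: 6.70e-07 m/s × 86400 = 0.05789 m/day.
Hydraulic gradient i = Δh / L = 2.54 / 1800 = 0.001411.
Darcy flux q = K · i = 0.05789 × 0.001411 = 8.169e-05 m/day.
Seepage velocity v = q / n_e = 8.169e-05 / 0.13 = 0.0006284 m/day.

0.000628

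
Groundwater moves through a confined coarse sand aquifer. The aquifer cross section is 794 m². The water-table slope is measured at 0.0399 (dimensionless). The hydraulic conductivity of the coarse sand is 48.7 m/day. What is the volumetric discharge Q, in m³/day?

Hydraulic gradient i = 0.0399.
Darcy's law: Q = K · A · i = 48.70 × 794.0 × 0.03990 = 1543 m³/day.

1540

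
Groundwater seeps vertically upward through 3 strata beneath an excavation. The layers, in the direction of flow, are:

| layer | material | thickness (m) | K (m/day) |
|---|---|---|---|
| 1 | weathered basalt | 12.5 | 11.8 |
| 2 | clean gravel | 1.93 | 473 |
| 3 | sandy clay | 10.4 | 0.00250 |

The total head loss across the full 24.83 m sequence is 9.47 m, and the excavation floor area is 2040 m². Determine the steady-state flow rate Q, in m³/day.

4.64

Flow is perpendicular to layering, so the layers act in series and the equivalent K is the thickness-weighted harmonic mean.
Total thickness L = 12.5 + 1.93 + 10.4 = 24.83 m.
Σ(b_i/K_i) = 12.5/11.8 + 1.93/473 + 10.4/0.00250 = 4161 d.
K_eq = L / Σ(b_i/K_i) = 24.83 / 4161 = 0.005967 m/day.
Q = K_eq · A · (Δh/L) = 0.005967 × 2040 × (9.47/24.83) = 4.643 m³/day.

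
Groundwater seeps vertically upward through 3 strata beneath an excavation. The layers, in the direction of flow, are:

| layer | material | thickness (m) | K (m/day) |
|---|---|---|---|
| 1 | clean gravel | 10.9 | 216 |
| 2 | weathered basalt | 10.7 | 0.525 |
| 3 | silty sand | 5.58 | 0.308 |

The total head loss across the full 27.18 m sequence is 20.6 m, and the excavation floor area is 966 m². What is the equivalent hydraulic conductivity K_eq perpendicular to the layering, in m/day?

0.705

Flow is perpendicular to layering, so the layers act in series and the equivalent K is the thickness-weighted harmonic mean.
Total thickness L = 10.9 + 10.7 + 5.58 = 27.18 m.
Σ(b_i/K_i) = 10.9/216 + 10.7/0.525 + 5.58/0.308 = 38.55 d.
K_eq = L / Σ(b_i/K_i) = 27.18 / 38.55 = 0.7051 m/day.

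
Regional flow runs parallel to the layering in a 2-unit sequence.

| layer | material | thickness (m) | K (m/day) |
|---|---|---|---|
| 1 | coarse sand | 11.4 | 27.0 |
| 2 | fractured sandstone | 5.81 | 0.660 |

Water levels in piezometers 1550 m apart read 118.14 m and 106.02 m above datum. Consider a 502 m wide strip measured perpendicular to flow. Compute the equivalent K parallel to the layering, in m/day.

18.1

Flow is parallel to layering, so each bed carries its own Darcy discharge and the transmissivities add.
Σ(K_i·b_i) = 27.0×11.4 + 0.660×5.81 = 311.6 m²/day.
Total thickness b = 17.21 m, so K_eq = Σ(K_i·b_i)/b = 18.11 m/day.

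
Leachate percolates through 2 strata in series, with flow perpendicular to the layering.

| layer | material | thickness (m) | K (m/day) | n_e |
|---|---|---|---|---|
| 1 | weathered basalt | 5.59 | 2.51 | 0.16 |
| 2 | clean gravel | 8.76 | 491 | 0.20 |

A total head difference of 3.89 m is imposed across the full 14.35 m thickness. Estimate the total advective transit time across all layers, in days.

1.53

With flow normal to the layers, continuity requires the same specific discharge q through every layer.
Σ(b_i/K_i) = 5.59/2.51 + 8.76/491 = 2.245 d.
q = Δh / Σ(b_i/K_i) = 3.89 / 2.245 = 1.733 m/day.
In each layer the seepage velocity is v_i = q/n_i, so the layer transit time is t_i = b_i·n_i / q:
  layer 1 (weathered basalt): t_1 = 5.59 × 0.16 / 1.733 = 0.5162 d
  layer 2 (clean gravel): t_2 = 8.76 × 0.20 / 1.733 = 1.011 d
Total t = Σ t_i = 1.527 days.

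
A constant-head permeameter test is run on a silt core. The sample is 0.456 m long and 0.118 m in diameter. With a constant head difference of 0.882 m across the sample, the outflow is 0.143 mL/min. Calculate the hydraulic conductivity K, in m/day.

Cross-sectional area A = π·(d/2)² = π × (0.118/2)² = 0.01094 m².
Convert discharge: 0.143 mL/min = 2.383e-09 m³/s.
Darcy's law rearranged: K = Q·L / (A·Δh) = 2.383e-09 × 0.456 / (0.01094 × 0.882) = 1.127e-07 m/s = 0.009735 m/day.

0.00974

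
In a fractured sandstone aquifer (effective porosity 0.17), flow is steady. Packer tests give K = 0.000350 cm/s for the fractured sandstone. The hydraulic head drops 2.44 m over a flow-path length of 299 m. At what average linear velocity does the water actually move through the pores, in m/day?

Convert K: 0.000350 cm/s × 864 = 0.3024 m/day.
Hydraulic gradient i = Δh / L = 2.44 / 299 = 0.008161.
Darcy flux q = K · i = 0.3024 × 0.008161 = 0.002468 m/day.
Seepage velocity v = q / n_e = 0.002468 / 0.17 = 0.01452 m/day.

0.0145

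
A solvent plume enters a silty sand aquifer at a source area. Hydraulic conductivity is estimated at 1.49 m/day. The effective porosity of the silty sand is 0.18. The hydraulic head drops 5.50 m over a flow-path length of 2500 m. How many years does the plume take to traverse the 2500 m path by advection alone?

Hydraulic gradient i = Δh / L = 5.50 / 2500 = 0.002200.
Darcy flux q = K · i = 1.490 × 0.002200 = 0.003278 m/day.
Seepage velocity v = q / n_e = 0.003278 / 0.18 = 0.01821 m/day.
Travel time t = L / v = 2500 / 0.01821 = 1.373e+05 days = 375.8 years.

376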